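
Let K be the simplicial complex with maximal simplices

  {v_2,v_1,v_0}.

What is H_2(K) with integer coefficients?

Order the vertices as v_0 < v_1 < v_2. Listing each simplex with vertices in this order, K has dimension 2 with simplices:

  0-simplices (3): [v_0], [v_1], [v_2]
  1-simplices (3): [v_0,v_1], [v_0,v_2], [v_1,v_2]
  2-simplices (1): [v_0,v_1,v_2]

so the chain groups are C_0 ≅ Z^3, C_1 ≅ Z^3, C_2 ≅ Z^1.

Boundary ∂_1: C_1 → C_0 sends each edge [p,q] (with p < q) to q − p.
This gives a 3×3 integer matrix of rank 2; reducing to Smith normal form yields diagonal entries (1,1).

∂_2: C_2 → C_1 sends each 2-simplex [p,q,r] to [q,r] − [p,r] + [p,q]. For instance
  ∂[v_0,v_1,v_2] = [v_1,v_2] − [v_0,v_2] + [v_0,v_1].
This gives a 3×1 integer matrix of rank 1; reducing to Smith normal form yields diagonal entries (1).

Reading off H_k = ker ∂_k / im ∂_{k+1}:

  H_2: rank ker ∂_2 − rank ∂_3 = (1 − 1) − 0 = 0, and there is no ∂_3, so H_2 = 0.

(K is a triangulation of the 2-simplex.)

H_2 = 0.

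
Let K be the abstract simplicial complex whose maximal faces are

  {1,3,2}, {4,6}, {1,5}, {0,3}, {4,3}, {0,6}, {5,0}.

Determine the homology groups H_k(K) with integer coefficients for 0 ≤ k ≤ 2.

H_0 = Z,  H_1 = Z^2,  H_2 = 0.

Order the vertices as 0 < 1 < 2 < 3 < 4 < 5 < 6. Listing each simplex with vertices in this order, K has dimension 2 with simplices:

  0-simplices (7): [0], [1], [2], [3], [4], [5], [6]
  1-simplices (9): [0,3], [0,5], [0,6], [1,2], [1,3], [1,5], [2,3], [3,4], [4,6]
  2-simplices (1): [1,2,3]

so the chain groups are C_0 ≅ Z^7, C_1 ≅ Z^9, C_2 ≅ Z^1.

Boundary ∂_1: C_1 → C_0 maps an edge to its endpoints' difference, ∂[p,q] = q − p.
The resulting 7×9 matrix has rank 6, and its Smith normal form has invariant factors (1,1,1,1,1,1).

∂_2: C_2 → C_1 acts by ∂[p,q,r] = [q,r] − [p,r] + [p,q]. For instance
  ∂[1,2,3] = [2,3] − [1,3] + [1,2].
This gives a 9×1 integer matrix of rank 1; reducing to Smith normal form yields diagonal entries (1).

Reading off H_k = ker ∂_k / im ∂_{k+1}:

  H_0: rank C_0 − rank ∂_1 = 7 − 6 = 1, and the invariant factors of ∂_1 are all 1, so H_0 = Z.
  H_1: rank ker ∂_1 − rank ∂_2 = (9 − 6) − 1 = 2, and the invariant factors of ∂_2 are all 1, so H_1 = Z^2.
  H_2: rank ker ∂_2 − rank ∂_3 = (1 − 1) − 0 = 0, and there is no ∂_3, so H_2 = 0.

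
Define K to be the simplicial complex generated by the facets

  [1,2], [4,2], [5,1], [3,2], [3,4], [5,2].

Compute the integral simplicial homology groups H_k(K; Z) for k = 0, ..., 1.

Fix the vertex order 1 < 2 < 3 < 4 < 5 and write every simplex with vertices in increasing order. Then dim K = 1 and the simplices of K are:

  0-simplices (5): [1], [2], [3], [4], [5]
  1-simplices (6): [1,2], [1,5], [2,3], [2,4], [2,5], [3,4]

so the chain groups are C_0 ≅ Z^5, C_1 ≅ Z^6.

∂_1: C_1 → C_0 is given by ∂[p,q] = [q] − [p]. For instance
  ∂[2,5] = [5] − [2].
This gives a 5×6 integer matrix of rank 4; reducing to Smith normal form yields diagonal entries (1,1,1,1).

From H_k ≅ ker(∂_k) / im(∂_{k+1}) we obtain:

  H_0: rank C_0 − rank ∂_1 = 5 − 4 = 1, and the invariant factors of ∂_1 are all 1, so H_0 ≅ Z.
  H_1: rank ker ∂_1 − rank ∂_2 = (6 − 4) − 0 = 2, and there is no ∂_2, so H_1 ≅ Z^2.

As a check, the Euler characteristic is 5 − 6 = -1, which agrees with 1 − 2 = -1.
(K is a triangulation of a wedge of 2 circles.)

H_0 = Z,  H_1 = Z^2.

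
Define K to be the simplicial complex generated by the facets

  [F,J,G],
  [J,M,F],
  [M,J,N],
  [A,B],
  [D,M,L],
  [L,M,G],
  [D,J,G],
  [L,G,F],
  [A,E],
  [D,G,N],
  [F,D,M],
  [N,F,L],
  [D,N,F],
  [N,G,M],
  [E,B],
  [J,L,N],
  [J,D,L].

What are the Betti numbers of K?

Fix the vertex order A < B < D < E < F < G < J < L < M < N and write every simplex with vertices in increasing order. Then dim K = 2 and the simplices of K are:

  0-simplices (10): A, B, D, E, F, G, J, L, M, N
  1-simplices (24): AB, AE, BE, DF, DG, DJ, DL, DM, DN, FG, FJ, FL, FM, FN, GJ, GL, GM, GN, JL, JM, JN, LM, LN, MN
  2-simplices (14): DFM, DFN, DGJ, DGN, DJL, DLM, FGJ, FGL, FJM, FLN, GLM, GMN, JLN, JMN

Hence C_0 ≅ Z^10, C_1 ≅ Z^24, C_2 ≅ Z^14.

∂_1: C_1 → C_0 maps an edge to its endpoints' difference, ∂[p,q] = q − p. For instance
  ∂DL = L − D.
The resulting 10×24 matrix has rank 8, and its Smith normal form has invariant factors (1,1,1,1,1,1,1,1).

Boundary ∂_2: C_2 → C_1 sends each 2-simplex [p,q,r] to [q,r] − [p,r] + [p,q]. For instance
  ∂JLN = LN − JN + JL,
  ∂DFM = FM − DM + DF.
This gives a 24×14 integer matrix of rank 13; reducing to Smith normal form yields diagonal entries (1,1,1,1,1,1,1,1,1,1,1,1,1).

Computing H_k = (kernel of ∂_k) / (image of ∂_{k+1}):

  H_0: rank C_0 − rank ∂_1 = 10 − 8 = 2, and the invariant factors of ∂_1 are all 1, so H_0 = Z^2.
  H_1: rank ker ∂_1 − rank ∂_2 = (24 − 8) − 13 = 3, and the invariant factors of ∂_2 are all 1, so H_1 = Z^3.
  H_2: rank ker ∂_2 − rank ∂_3 = (14 − 13) − 0 = 1, and there is no ∂_3, so H_2 = Z.

(K is a triangulation of the disjoint union of the circle S^1 and the torus T^2.)

Hence the Betti numbers are b_0 = 2, b_1 = 3, b_2 = 1.

b_0 = 2, b_1 = 3, b_2 = 1.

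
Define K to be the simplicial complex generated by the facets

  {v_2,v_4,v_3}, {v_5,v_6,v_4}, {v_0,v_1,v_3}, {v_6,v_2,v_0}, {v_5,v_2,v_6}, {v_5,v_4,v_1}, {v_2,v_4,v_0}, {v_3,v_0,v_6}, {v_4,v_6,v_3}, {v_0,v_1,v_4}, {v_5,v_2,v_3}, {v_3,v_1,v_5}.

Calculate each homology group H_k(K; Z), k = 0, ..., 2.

Order the vertices as v_0 < v_1 < v_2 < v_3 < v_4 < v_5 < v_6. Listing each simplex with vertices in this order, K has dimension 2 with simplices:

  0-simplices (7): [v_0], [v_1], [v_2], [v_3], [v_4], [v_5], [v_6]
  1-simplices (18): (18 of them)
  2-simplices (12): (12 of them)

so the chain groups are C_0 ≅ Z^7, C_1 ≅ Z^18, C_2 ≅ Z^12.

∂_1: C_1 → C_0 sends each edge [p,q] (with p < q) to q − p.
The resulting 7×18 matrix has rank 6, and its Smith normal form has invariant factors (1,1,1,1,1,1).

∂_2: C_2 → C_1 sends each 2-simplex [p,q,r] to [q,r] − [p,r] + [p,q]. For instance
  ∂[v_2,v_3,v_5] = [v_3,v_5] − [v_2,v_5] + [v_2,v_3],
  ∂[v_0,v_3,v_6] = [v_3,v_6] − [v_0,v_6] + [v_0,v_3].
This gives a 18×12 integer matrix of rank 12; reducing to Smith normal form yields diagonal entries (1,1,1,1,1,1,1,1,1,1,1,2).

Now H_k = ker ∂_k / im ∂_{k+1}, so:

  H_0: rank C_0 − rank ∂_1 = 7 − 6 = 1, and the invariant factors of ∂_1 are all 1, so H_0 ≅ Z.
  H_1: rank ker ∂_1 − rank ∂_2 = (18 − 6) − 12 = 0, and ∂_2 has invariant factor 2 > 1, so H_1 ≅ Z/2Z.
  H_2: rank ker ∂_2 − rank ∂_3 = (12 − 12) − 0 = 0, and there is no ∂_3, so H_2 ≅ 0.

(K is a triangulation of the real projective plane RP^2.)

H_0 = Z,  H_1 = Z/2Z,  H_2 = 0.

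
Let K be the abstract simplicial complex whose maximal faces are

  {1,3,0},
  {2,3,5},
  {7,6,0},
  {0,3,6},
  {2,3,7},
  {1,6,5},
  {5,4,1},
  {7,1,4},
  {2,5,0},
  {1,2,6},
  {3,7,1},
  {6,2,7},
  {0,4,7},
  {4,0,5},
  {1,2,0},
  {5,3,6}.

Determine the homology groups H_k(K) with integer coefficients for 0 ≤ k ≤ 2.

H_0 = Z,  H_1 = Z^2,  H_2 = Z.

K has 8 vertices, 24 edges, 16 triangles.
rank ∂_0 = 0, rank ∂_1 = 7 ⇒ b_0 = 8 − 0 − 7 = 1; all invariant factors of ∂_1 are 1 so no torsion. So H_0 ≅ Z.
rank ∂_1 = 7, rank ∂_2 = 15 ⇒ b_1 = 24 − 7 − 15 = 2; all invariant factors of ∂_2 are 1 so no torsion. So H_1 ≅ Z^2.
rank ∂_2 = 15, rank ∂_3 = 0 ⇒ b_2 = 16 − 15 − 0 = 1. So H_2 ≅ Z.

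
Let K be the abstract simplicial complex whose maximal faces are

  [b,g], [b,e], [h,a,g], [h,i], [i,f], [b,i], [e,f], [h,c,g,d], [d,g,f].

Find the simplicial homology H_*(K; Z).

Take the total order a < b < c < d < e < f < g < h < i on the vertex set. Then K (dimension 3) consists of the simplices:

  0-simplices (9): a, b, c, d, e, f, g, h, i
  1-simplices (16): ag, ah, be, bg, bi, cd, cg, ch, df, dg, dh, ef, fg, fi, gh, hi
  2-simplices (6): agh, cdg, cdh, cgh, dfg, dgh
  3-simplices (1): cdgh

Hence C_0 ≅ Z^9, C_1 ≅ Z^16, C_2 ≅ Z^6, C_3 ≅ Z^1.

Boundary ∂_1: C_1 → C_0 maps an edge to its endpoints' difference, ∂[p,q] = q − p. For instance
  ∂ag = g − a.
The 9×16 boundary matrix has rank 8 and Smith normal form diag(1,1,1,1,1,1,1,1).

Boundary ∂_2: C_2 → C_1 maps a triangle to the signed sum of its edges. For instance
  ∂cdg = dg − cg + cd,
  ∂dgh = gh − dh + dg.
This gives a 16×6 integer matrix of rank 5; reducing to Smith normal form yields diagonal entries (1,1,1,1,1).

Boundary ∂_3: C_3 → C_2 sends each 3-simplex σ to the alternating sum Σ_i (−1)^i (σ with its i-th vertex removed). For instance
  ∂cdgh = dgh − cgh + cdh − cdg.
As a 6×1 matrix over Z this has rank 1, with invariant factors (1).

Computing H_k = (kernel of ∂_k) / (image of ∂_{k+1}):

  H_0: rank C_0 − rank ∂_1 = 9 − 8 = 1, and the invariant factors of ∂_1 are all 1, so H_0 = Z.
  H_1: rank ker ∂_1 − rank ∂_2 = (16 − 8) − 5 = 3, and the invariant factors of ∂_2 are all 1, so H_1 = Z^3.
  H_2: rank ker ∂_2 − rank ∂_3 = (6 − 5) − 1 = 0, and the invariant factors of ∂_3 are all 1, so H_2 = 0.
  H_3: rank ker ∂_3 − rank ∂_4 = (1 − 1) − 0 = 0, and there is no ∂_4, so H_3 = 0.

H_0 ≅ Z,  H_1 ≅ Z^3,  H_2 = 0,  H_3 = 0.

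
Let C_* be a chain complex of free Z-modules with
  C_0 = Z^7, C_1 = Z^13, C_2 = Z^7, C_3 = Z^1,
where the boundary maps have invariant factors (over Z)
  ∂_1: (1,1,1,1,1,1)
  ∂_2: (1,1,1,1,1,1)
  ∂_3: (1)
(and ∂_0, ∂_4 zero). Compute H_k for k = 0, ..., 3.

H_0 ≅ Z,  H_1 ≅ Z,  H_2 = 0,  H_3 = 0.

H_0: b_0 = 7 − 0 − 6 = 1; torsion from ∂_1 factors > 1: none. So H_0 ≅ Z.
H_1: b_1 = 13 − 6 − 6 = 1; torsion from ∂_2 factors > 1: none. So H_1 ≅ Z.
H_2: b_2 = 7 − 6 − 1 = 0; torsion from ∂_3 factors > 1: none. So H_2 ≅ 0.
H_3: b_3 = 1 − 1 − 0 = 0; torsion from ∂_4 factors > 1: none. So H_3 ≅ 0.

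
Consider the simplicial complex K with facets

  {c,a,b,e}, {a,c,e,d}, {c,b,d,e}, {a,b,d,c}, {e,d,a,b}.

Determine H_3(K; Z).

Fix the vertex order a < b < c < d < e and write every simplex with vertices in increasing order. Then dim K = 3 and the simplices of K are:

  0-simplices (5): a, b, c, d, e
  1-simplices (10): ab, ac, ad, ae, bc, bd, be, cd, ce, de
  2-simplices (10): abc, abd, abe, acd, ace, ade, bcd, bce, bde, cde
  3-simplices (5): abcd, abce, abde, acde, bcde

giving chain groups C_0 ≅ Z^5, C_1 ≅ Z^10, C_2 ≅ Z^10, C_3 ≅ Z^5.

The boundary map ∂_1: C_1 → C_0 sends each edge [p,q] (with p < q) to q − p. For instance
  ∂ab = b − a.
The 5×10 boundary matrix has rank 4 and Smith normal form diag(1,1,1,1).

∂_2: C_2 → C_1 maps a triangle to the signed sum of its edges. For instance
  ∂abd = bd − ad + ab,
  ∂abc = bc − ac + ab.
The 10×10 boundary matrix has rank 6 and Smith normal form diag(1,1,1,1,1,1).

∂_3: C_3 → C_2 sends each 3-simplex σ to the alternating sum Σ_i (−1)^i (σ with its i-th vertex removed). For instance
  ∂abde = bde − ade + abe − abd,
  ∂bcde = cde − bde + bce − bcd.
This gives a 10×5 integer matrix of rank 4; reducing to Smith normal form yields diagonal entries (1,1,1,1).

From H_k ≅ ker(∂_k) / im(∂_{k+1}) we obtain:

  H_3: rank ker ∂_3 − rank ∂_4 = (5 − 4) − 0 = 1, and there is no ∂_4, so H_3 ≅ Z.

H_3 = Z.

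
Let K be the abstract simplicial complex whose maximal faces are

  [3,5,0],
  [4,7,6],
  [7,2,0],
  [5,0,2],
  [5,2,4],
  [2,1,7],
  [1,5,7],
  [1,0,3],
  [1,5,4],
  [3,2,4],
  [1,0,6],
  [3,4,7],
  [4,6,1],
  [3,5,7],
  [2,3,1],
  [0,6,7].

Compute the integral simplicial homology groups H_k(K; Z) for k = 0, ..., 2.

H_0 = Z,  H_1 = Z^2,  H_2 = Z.

Order the vertices as 0 < 1 < 2 < 3 < 4 < 5 < 6 < 7. Listing each simplex with vertices in this order, K has dimension 2 with simplices:

  0-simplices (8): [0], [1], [2], [3], [4], [5], [6], [7]
  1-simplices (24): (24 of them)
  2-simplices (16): [0,1,3], [0,1,6], [0,2,5], [0,2,7], [0,3,5], [0,6,7], [1,2,3], [1,2,7], [1,4,5], [1,4,6], [1,5,7], [2,3,4], [2,4,5], [3,4,7], [3,5,7], [4,6,7]

so the chain groups are C_0 ≅ Z^8, C_1 ≅ Z^24, C_2 ≅ Z^16.

∂_1: C_1 → C_0 sends each edge [p,q] (with p < q) to q − p.
The resulting 8×24 matrix has rank 7, and its Smith normal form has invariant factors (1,1,1,1,1,1,1).

∂_2: C_2 → C_1 maps a triangle to the signed sum of its edges. For instance
  ∂[0,1,3] = [1,3] − [0,3] + [0,1],
  ∂[2,4,5] = [4,5] − [2,5] + [2,4].
The 24×16 boundary matrix has rank 15 and Smith normal form diag(1,1,1,1,1,1,1,1,1,1,1,1,1,1,1).

Computing H_k = (kernel of ∂_k) / (image of ∂_{k+1}):

  H_0: rank C_0 − rank ∂_1 = 8 − 7 = 1, and the invariant factors of ∂_1 are all 1, so H_0 ≅ Z.
  H_1: rank ker ∂_1 − rank ∂_2 = (24 − 7) − 15 = 2, and the invariant factors of ∂_2 are all 1, so H_1 ≅ Z^2.
  H_2: rank ker ∂_2 − rank ∂_3 = (16 − 15) − 0 = 1, and there is no ∂_3, so H_2 ≅ Z.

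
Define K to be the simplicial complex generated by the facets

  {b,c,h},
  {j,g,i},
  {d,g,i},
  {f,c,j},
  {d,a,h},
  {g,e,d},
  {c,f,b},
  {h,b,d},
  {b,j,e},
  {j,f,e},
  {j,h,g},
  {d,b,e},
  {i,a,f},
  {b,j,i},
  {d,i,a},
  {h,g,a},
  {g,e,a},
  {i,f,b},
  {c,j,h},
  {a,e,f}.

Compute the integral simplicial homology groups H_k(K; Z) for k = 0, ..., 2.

H_0 = Z,  H_1 = Z ⊕ Z_2,  H_2 = 0.

Order the vertices as a < b < c < d < e < f < g < h < i < j. Listing each simplex with vertices in this order, K has dimension 2 with simplices:

  0-simplices (10): a, b, c, d, e, f, g, h, i, j
  1-simplices (30): ad, ae, af, ag, ah, ai, bc, bd, be, bf, bh, bi, bj, cf, ch, cj, de, dg, dh, di, ef, eg, ej, fi, fj, gh, gi, gj, hj, ij
  2-simplices (20): adh, adi, aef, aeg, afi, agh, bcf, bch, bde, bdh, bej, bfi, bij, cfj, chj, deg, dgi, efj, ghj, gij

Hence C_0 ≅ Z^10, C_1 ≅ Z^30, C_2 ≅ Z^20.

∂_1: C_1 → C_0 sends each edge [p,q] (with p < q) to q − p. For instance
  ∂fi = i − f.
As a 10×30 matrix over Z this has rank 9, with invariant factors (1,1,1,1,1,1,1,1,1).

Boundary ∂_2: C_2 → C_1 sends each 2-simplex [p,q,r] to [q,r] − [p,r] + [p,q]. For instance
  ∂bij = ij − bj + bi,
  ∂bde = de − be + bd.
The 30×20 boundary matrix has rank 20 and Smith normal form diag(1,1,1,1,1,1,1,1,1,1,1,1,1,1,1,1,1,1,1,2).

Now H_k = ker ∂_k / im ∂_{k+1}, so:

  H_0: rank C_0 − rank ∂_1 = 10 − 9 = 1, and the invariant factors of ∂_1 are all 1, so H_0 = Z.
  H_1: rank ker ∂_1 − rank ∂_2 = (30 − 9) − 20 = 1, and ∂_2 has invariant factor 2 > 1, so H_1 = Z ⊕ Z_2.
  H_2: rank ker ∂_2 − rank ∂_3 = (20 − 20) − 0 = 0, and there is no ∂_3, so H_2 = 0.

As a check, the Euler characteristic is 10 − 30 + 20 = 0, which agrees with 1 − 1 + 0 = 0.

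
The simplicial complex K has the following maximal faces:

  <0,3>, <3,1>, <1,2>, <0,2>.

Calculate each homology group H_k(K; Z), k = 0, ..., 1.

Fix the vertex order 0 < 1 < 2 < 3 and write every simplex with vertices in increasing order. Then dim K = 1 and the simplices of K are:

  0-simplices (4): [0], [1], [2], [3]
  1-simplices (4): [0,2], [0,3], [1,2], [1,3]

Hence C_0 ≅ Z^4, C_1 ≅ Z^4.

Boundary ∂_1: C_1 → C_0 sends each edge [p,q] (with p < q) to q − p.
The 4×4 boundary matrix has rank 3 and Smith normal form diag(1,1,1).

Now H_k = ker ∂_k / im ∂_{k+1}, so:

  H_0: rank C_0 − rank ∂_1 = 4 − 3 = 1, and the invariant factors of ∂_1 are all 1, so H_0 = Z.
  H_1: rank ker ∂_1 − rank ∂_2 = (4 − 3) − 0 = 1, and there is no ∂_2, so H_1 = Z.

H_0 ≅ Z,  H_1 ≅ Z.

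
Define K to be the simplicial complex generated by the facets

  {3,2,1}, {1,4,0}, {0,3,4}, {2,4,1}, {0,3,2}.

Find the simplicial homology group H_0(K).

Fix the vertex order 0 < 1 < 2 < 3 < 4 and write every simplex with vertices in increasing order. Then dim K = 2 and the simplices of K are:

  0-simplices (5): [0], [1], [2], [3], [4]
  1-simplices (10): [0,1], [0,2], [0,3], [0,4], [1,2], [1,3], [1,4], [2,3], [2,4], [3,4]
  2-simplices (5): [0,1,4], [0,2,3], [0,3,4], [1,2,3], [1,2,4]

Hence C_0 ≅ Z^5, C_1 ≅ Z^10, C_2 ≅ Z^5.

Boundary ∂_1: C_1 → C_0 sends each edge [p,q] (with p < q) to q − p. For instance
  ∂[0,4] = [4] − [0].
As a 5×10 matrix over Z this has rank 4, with invariant factors (1,1,1,1).

Boundary ∂_2: C_2 → C_1 maps a triangle to the signed sum of its edges. For instance
  ∂[1,2,3] = [2,3] − [1,3] + [1,2],
  ∂[0,2,3] = [2,3] − [0,3] + [0,2].
This gives a 10×5 integer matrix of rank 5; reducing to Smith normal form yields diagonal entries (1,1,1,1,1).

From H_k ≅ ker(∂_k) / im(∂_{k+1}) we obtain:

  H_0: rank C_0 − rank ∂_1 = 5 − 4 = 1, and the invariant factors of ∂_1 are all 1, so H_0 = Z.

H_0 = Z.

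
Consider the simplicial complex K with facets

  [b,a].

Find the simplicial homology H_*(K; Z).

Order the vertices as a < b. Listing each simplex with vertices in this order, K has dimension 1 with simplices:

  0-simplices (2): a, b
  1-simplices (1): ab

giving chain groups C_0 ≅ Z^2, C_1 ≅ Z^1.

The boundary map ∂_1: C_1 → C_0 is given by ∂[p,q] = [q] − [p]. For instance
  ∂ab = b − a.
The resulting 2×1 matrix has rank 1, and its Smith normal form has invariant factors (1).

Now H_k = ker ∂_k / im ∂_{k+1}, so:

  H_0: rank C_0 − rank ∂_1 = 2 − 1 = 1, and the invariant factors of ∂_1 are all 1, so H_0 ≅ Z.
  H_1: rank ker ∂_1 − rank ∂_2 = (1 − 1) − 0 = 0, and there is no ∂_2, so H_1 ≅ 0.

H_0 = Z,  H_1 = 0.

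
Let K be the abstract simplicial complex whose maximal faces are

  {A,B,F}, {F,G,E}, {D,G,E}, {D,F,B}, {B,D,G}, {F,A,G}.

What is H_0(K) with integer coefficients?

H_0 ≅ Z.

K has 6 vertices, 12 edges, 6 triangles.
rank ∂_0 = 0, rank ∂_1 = 5 ⇒ b_0 = 6 − 0 − 5 = 1; all invariant factors of ∂_1 are 1 so no torsion. So H_0 ≅ Z.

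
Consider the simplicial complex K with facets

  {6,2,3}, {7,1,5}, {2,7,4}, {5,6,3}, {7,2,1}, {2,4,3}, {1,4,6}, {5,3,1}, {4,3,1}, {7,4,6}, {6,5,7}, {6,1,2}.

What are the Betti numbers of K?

Fix the vertex order 1 < 2 < 3 < 4 < 5 < 6 < 7 and write every simplex with vertices in increasing order. Then dim K = 2 and the simplices of K are:

  0-simplices (7): [1], [2], [3], [4], [5], [6], [7]
  1-simplices (18): [1,2], [1,3], [1,4], [1,5], [1,6], [1,7], [2,3], [2,4], [2,6], [2,7], [3,4], [3,5], [3,6], [4,6], [4,7], [5,6], [5,7], [6,7]
  2-simplices (12): [1,2,6], [1,2,7], [1,3,4], [1,3,5], [1,4,6], [1,5,7], [2,3,4], [2,3,6], [2,4,7], [3,5,6], [4,6,7], [5,6,7]

so the chain groups are C_0 ≅ Z^7, C_1 ≅ Z^18, C_2 ≅ Z^12.

Boundary ∂_1: C_1 → C_0 is given by ∂[p,q] = [q] − [p]. For instance
  ∂[1,6] = [6] − [1].
As a 7×18 matrix over Z this has rank 6, with invariant factors (1,1,1,1,1,1).

The boundary map ∂_2: C_2 → C_1 acts by ∂[p,q,r] = [q,r] − [p,r] + [p,q]. For instance
  ∂[1,2,6] = [2,6] − [1,6] + [1,2],
  ∂[1,3,5] = [3,5] − [1,5] + [1,3].
The resulting 18×12 matrix has rank 12, and its Smith normal form has invariant factors (1,1,1,1,1,1,1,1,1,1,1,2).

Now H_k = ker ∂_k / im ∂_{k+1}, so:

  H_0: rank C_0 − rank ∂_1 = 7 − 6 = 1, and the invariant factors of ∂_1 are all 1, so H_0 = Z.
  H_1: rank ker ∂_1 − rank ∂_2 = (18 − 6) − 12 = 0, and ∂_2 has invariant factor 2 > 1, so H_1 = Z/2.
  H_2: rank ker ∂_2 − rank ∂_3 = (12 − 12) − 0 = 0, and there is no ∂_3, so H_2 = 0.

(K is a triangulation of the real projective plane RP^2.)

Hence the Betti numbers are b_0 = 1, b_1 = 0, b_2 = 0.

b_0 = 1, b_1 = 0, b_2 = 0.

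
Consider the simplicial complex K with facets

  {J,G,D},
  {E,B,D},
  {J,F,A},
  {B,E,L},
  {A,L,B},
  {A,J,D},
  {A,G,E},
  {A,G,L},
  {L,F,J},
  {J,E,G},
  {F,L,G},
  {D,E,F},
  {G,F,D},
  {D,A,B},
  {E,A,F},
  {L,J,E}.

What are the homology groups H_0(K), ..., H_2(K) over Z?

H_0 ≅ Z,  H_1 ≅ Z^2,  H_2 ≅ Z.

Take the total order A < B < D < E < F < G < J < L on the vertex set. Then K (dimension 2) consists of the simplices:

  0-simplices (8): A, B, D, E, F, G, J, L
  1-simplices (24): AB, AD, AE, AF, AG, AJ, AL, BD, BE, BL, DE, DF, DG, DJ, EF, EG, EJ, EL, FG, FJ, FL, GJ, GL, JL
  2-simplices (16): ABD, ABL, ADJ, AEF, AEG, AFJ, AGL, BDE, BEL, DEF, DFG, DGJ, EGJ, EJL, FGL, FJL

giving chain groups C_0 ≅ Z^8, C_1 ≅ Z^24, C_2 ≅ Z^16.

The boundary map ∂_1: C_1 → C_0 sends each edge [p,q] (with p < q) to q − p. For instance
  ∂DJ = J − D.
As a 8×24 matrix over Z this has rank 7, with invariant factors (1,1,1,1,1,1,1).

The boundary map ∂_2: C_2 → C_1 acts by ∂[p,q,r] = [q,r] − [p,r] + [p,q]. For instance
  ∂ADJ = DJ − AJ + AD,
  ∂AGL = GL − AL + AG.
The 24×16 boundary matrix has rank 15 and Smith normal form diag(1,1,1,1,1,1,1,1,1,1,1,1,1,1,1).

Reading off H_k = ker ∂_k / im ∂_{k+1}:

  H_0: rank C_0 − rank ∂_1 = 8 − 7 = 1, and the invariant factors of ∂_1 are all 1, so H_0 ≅ Z.
  H_1: rank ker ∂_1 − rank ∂_2 = (24 − 7) − 15 = 2, and the invariant factors of ∂_2 are all 1, so H_1 ≅ Z^2.
  H_2: rank ker ∂_2 − rank ∂_3 = (16 − 15) − 0 = 1, and there is no ∂_3, so H_2 ≅ Z.

As a check, the Euler characteristic is 8 − 24 + 16 = 0, which agrees with 1 − 2 + 1 = 0.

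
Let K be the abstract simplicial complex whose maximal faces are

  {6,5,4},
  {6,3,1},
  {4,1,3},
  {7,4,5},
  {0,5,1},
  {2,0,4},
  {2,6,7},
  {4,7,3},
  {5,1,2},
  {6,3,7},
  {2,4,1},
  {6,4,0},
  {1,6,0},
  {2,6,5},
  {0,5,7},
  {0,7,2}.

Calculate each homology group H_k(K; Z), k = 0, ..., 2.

H_0 ≅ Z,  H_1 ≅ Z^2,  H_2 ≅ Z.

We work with the vertex ordering 0 < 1 < 2 < 3 < 4 < 5 < 6 < 7. The simplices of K, each written with vertices in increasing order, are:

  0-simplices (8): [0], [1], [2], [3], [4], [5], [6], [7]
  1-simplices (24): (24 of them)
  2-simplices (16): [0,1,5], [0,1,6], [0,2,4], [0,2,7], [0,4,6], [0,5,7], [1,2,4], [1,2,5], [1,3,4], [1,3,6], [2,5,6], [2,6,7], [3,4,7], [3,6,7], [4,5,6], [4,5,7]

giving chain groups C_0 ≅ Z^8, C_1 ≅ Z^24, C_2 ≅ Z^16.

The boundary map ∂_1: C_1 → C_0 maps an edge to its endpoints' difference, ∂[p,q] = q − p. For instance
  ∂[1,6] = [6] − [1].
As a 8×24 matrix over Z this has rank 7, with invariant factors (1,1,1,1,1,1,1).

Boundary ∂_2: C_2 → C_1 acts by ∂[p,q,r] = [q,r] − [p,r] + [p,q]. For instance
  ∂[0,2,7] = [2,7] − [0,7] + [0,2],
  ∂[0,4,6] = [4,6] − [0,6] + [0,4].
The 24×16 boundary matrix has rank 15 and Smith normal form diag(1,1,1,1,1,1,1,1,1,1,1,1,1,1,1).

Now H_k = ker ∂_k / im ∂_{k+1}, so:

  H_0: rank C_0 − rank ∂_1 = 8 − 7 = 1, and the invariant factors of ∂_1 are all 1, so H_0 ≅ Z.
  H_1: rank ker ∂_1 − rank ∂_2 = (24 − 7) − 15 = 2, and the invariant factors of ∂_2 are all 1, so H_1 ≅ Z^2.
  H_2: rank ker ∂_2 − rank ∂_3 = (16 − 15) − 0 = 1, and there is no ∂_3, so H_2 ≅ Z.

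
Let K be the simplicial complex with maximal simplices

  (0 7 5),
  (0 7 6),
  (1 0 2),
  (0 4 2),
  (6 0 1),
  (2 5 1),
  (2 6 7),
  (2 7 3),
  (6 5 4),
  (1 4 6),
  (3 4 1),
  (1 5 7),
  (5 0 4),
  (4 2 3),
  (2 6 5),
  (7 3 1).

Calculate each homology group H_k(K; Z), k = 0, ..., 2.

H_0 ≅ Z,  H_1 ≅ Z^2,  H_2 ≅ Z.

Take the total order 0 < 1 < 2 < 3 < 4 < 5 < 6 < 7 on the vertex set. Then K (dimension 2) consists of the simplices:

  0-simplices (8): [0], [1], [2], [3], [4], [5], [6], [7]
  1-simplices (24): (24 of them)
  2-simplices (16): [0,1,2], [0,1,6], [0,2,4], [0,4,5], [0,5,7], [0,6,7], [1,2,5], [1,3,4], [1,3,7], [1,4,6], [1,5,7], [2,3,4], [2,3,7], [2,5,6], [2,6,7], [4,5,6]

so the chain groups are C_0 ≅ Z^8, C_1 ≅ Z^24, C_2 ≅ Z^16.

The boundary map ∂_1: C_1 → C_0 maps an edge to its endpoints' difference, ∂[p,q] = q − p. For instance
  ∂[0,2] = [2] − [0].
The 8×24 boundary matrix has rank 7 and Smith normal form diag(1,1,1,1,1,1,1).

Boundary ∂_2: C_2 → C_1 maps a triangle to the signed sum of its edges. For instance
  ∂[2,3,7] = [3,7] − [2,7] + [2,3],
  ∂[1,4,6] = [4,6] − [1,6] + [1,4].
As a 24×16 matrix over Z this has rank 15, with invariant factors (1,1,1,1,1,1,1,1,1,1,1,1,1,1,1).

Reading off H_k = ker ∂_k / im ∂_{k+1}:

  H_0: rank C_0 − rank ∂_1 = 8 − 7 = 1, and the invariant factors of ∂_1 are all 1, so H_0 ≅ Z.
  H_1: rank ker ∂_1 − rank ∂_2 = (24 − 7) − 15 = 2, and the invariant factors of ∂_2 are all 1, so H_1 ≅ Z^2.
  H_2: rank ker ∂_2 − rank ∂_3 = (16 − 15) − 0 = 1, and there is no ∂_3, so H_2 ≅ Z.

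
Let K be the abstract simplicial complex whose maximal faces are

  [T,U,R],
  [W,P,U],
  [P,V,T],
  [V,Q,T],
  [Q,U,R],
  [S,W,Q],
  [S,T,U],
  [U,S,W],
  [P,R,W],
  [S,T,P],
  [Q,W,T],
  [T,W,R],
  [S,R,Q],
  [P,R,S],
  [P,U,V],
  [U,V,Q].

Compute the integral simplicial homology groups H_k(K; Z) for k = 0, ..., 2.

H_0 ≅ Z,  H_1 ≅ Z^2,  H_2 ≅ Z.

Fix the vertex order P < Q < R < S < T < U < V < W and write every simplex with vertices in increasing order. Then dim K = 2 and the simplices of K are:

  0-simplices (8): P, Q, R, S, T, U, V, W
  1-simplices (24): PR, PS, PT, PU, PV, PW, QR, QS, QT, QU, QV, QW, RS, RT, RU, RW, ST, SU, SW, TU, TV, TW, UV, UW
  2-simplices (16): PRS, PRW, PST, PTV, PUV, PUW, QRS, QRU, QSW, QTV, QTW, QUV, RTU, RTW, STU, SUW

Hence C_0 ≅ Z^8, C_1 ≅ Z^24, C_2 ≅ Z^16.

Boundary ∂_1: C_1 → C_0 is given by ∂[p,q] = [q] − [p]. For instance
  ∂PW = W − P.
The resulting 8×24 matrix has rank 7, and its Smith normal form has invariant factors (1,1,1,1,1,1,1).

The boundary map ∂_2: C_2 → C_1 sends each 2-simplex [p,q,r] to [q,r] − [p,r] + [p,q]. For instance
  ∂PST = ST − PT + PS,
  ∂PRW = RW − PW + PR.
The resulting 24×16 matrix has rank 15, and its Smith normal form has invariant factors (1,1,1,1,1,1,1,1,1,1,1,1,1,1,1).

Now H_k = ker ∂_k / im ∂_{k+1}, so:

  H_0: rank C_0 − rank ∂_1 = 8 − 7 = 1, and the invariant factors of ∂_1 are all 1, so H_0 = Z.
  H_1: rank ker ∂_1 − rank ∂_2 = (24 − 7) − 15 = 2, and the invariant factors of ∂_2 are all 1, so H_1 = Z^2.
  H_2: rank ker ∂_2 − rank ∂_3 = (16 − 15) − 0 = 1, and there is no ∂_3, so H_2 = Z.

(K is a triangulation of the torus T^2.)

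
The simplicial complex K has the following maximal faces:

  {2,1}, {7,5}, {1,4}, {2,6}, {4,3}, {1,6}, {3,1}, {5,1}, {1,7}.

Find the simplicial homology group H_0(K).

H_0 = Z.

Fix the vertex order 1 < 2 < 3 < 4 < 5 < 6 < 7 and write every simplex with vertices in increasing order. Then dim K = 1 and the simplices of K are:

  0-simplices (7): [1], [2], [3], [4], [5], [6], [7]
  1-simplices (9): [1,2], [1,3], [1,4], [1,5], [1,6], [1,7], [2,6], [3,4], [5,7]

giving chain groups C_0 ≅ Z^7, C_1 ≅ Z^9.

∂_1: C_1 → C_0 maps an edge to its endpoints' difference, ∂[p,q] = q − p. For instance
  ∂[1,3] = [3] − [1].
This gives a 7×9 integer matrix of rank 6; reducing to Smith normal form yields diagonal entries (1,1,1,1,1,1).

From H_k ≅ ker(∂_k) / im(∂_{k+1}) we obtain:

  H_0: rank C_0 − rank ∂_1 = 7 − 6 = 1, and the invariant factors of ∂_1 are all 1, so H_0 = Z.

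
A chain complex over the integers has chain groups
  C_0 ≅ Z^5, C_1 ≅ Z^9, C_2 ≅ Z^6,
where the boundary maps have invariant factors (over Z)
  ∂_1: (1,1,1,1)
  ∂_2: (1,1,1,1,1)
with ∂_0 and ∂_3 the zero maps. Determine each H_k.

H_0 ≅ Z,  H_1 = 0,  H_2 ≅ Z.

H_0: b_0 = 5 − 0 − 4 = 1; torsion from ∂_1 factors > 1: none. So H_0 ≅ Z.
H_1: b_1 = 9 − 4 − 5 = 0; torsion from ∂_2 factors > 1: none. So H_1 ≅ 0.
H_2: b_2 = 6 − 5 − 0 = 1; torsion from ∂_3 factors > 1: none. So H_2 ≅ Z.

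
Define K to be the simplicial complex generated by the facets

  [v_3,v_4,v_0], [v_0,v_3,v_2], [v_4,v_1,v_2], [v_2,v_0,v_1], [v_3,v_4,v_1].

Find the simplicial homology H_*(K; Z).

H_0 = Z,  H_1 = Z,  H_2 = 0.

K has 5 vertices, 10 edges, 5 triangles.
rank ∂_0 = 0, rank ∂_1 = 4 ⇒ b_0 = 5 − 0 − 4 = 1; all invariant factors of ∂_1 are 1 so no torsion. So H_0 = Z.
rank ∂_1 = 4, rank ∂_2 = 5 ⇒ b_1 = 10 − 4 − 5 = 1; all invariant factors of ∂_2 are 1 so no torsion. So H_1 = Z.
rank ∂_2 = 5, rank ∂_3 = 0 ⇒ b_2 = 5 − 5 − 0 = 0. So H_2 = 0.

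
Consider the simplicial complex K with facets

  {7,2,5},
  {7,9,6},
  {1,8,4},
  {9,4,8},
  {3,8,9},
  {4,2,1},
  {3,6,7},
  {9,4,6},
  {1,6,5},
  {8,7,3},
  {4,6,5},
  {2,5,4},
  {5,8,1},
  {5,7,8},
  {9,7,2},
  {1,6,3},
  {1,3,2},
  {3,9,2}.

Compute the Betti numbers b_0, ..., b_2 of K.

b_0 = 1, b_1 = 1, b_2 = 0.

Fix the vertex order 1 < 2 < 3 < 4 < 5 < 6 < 7 < 8 < 9 and write every simplex with vertices in increasing order. Then dim K = 2 and the simplices of K are:

  0-simplices (9): [1], [2], [3], [4], [5], [6], [7], [8], [9]
  1-simplices (27): (27 of them)
  2-simplices (18): [1,2,3], [1,2,4], [1,3,6], [1,4,8], [1,5,6], [1,5,8], [2,3,9], [2,4,5], [2,5,7], [2,7,9], [3,6,7], [3,7,8], [3,8,9], [4,5,6], [4,6,9], [4,8,9], [5,7,8], [6,7,9]

giving chain groups C_0 ≅ Z^9, C_1 ≅ Z^27, C_2 ≅ Z^18.

The boundary map ∂_1: C_1 → C_0 maps an edge to its endpoints' difference, ∂[p,q] = q − p. For instance
  ∂[6,7] = [7] − [6].
The 9×27 boundary matrix has rank 8 and Smith normal form diag(1,1,1,1,1,1,1,1).

The boundary map ∂_2: C_2 → C_1 sends each 2-simplex [p,q,r] to [q,r] − [p,r] + [p,q]. For instance
  ∂[2,4,5] = [4,5] − [2,5] + [2,4],
  ∂[4,8,9] = [8,9] − [4,9] + [4,8].
The resulting 27×18 matrix has rank 18, and its Smith normal form has invariant factors (1,1,1,1,1,1,1,1,1,1,1,1,1,1,1,1,1,2).

From H_k ≅ ker(∂_k) / im(∂_{k+1}) we obtain:

  H_0: rank C_0 − rank ∂_1 = 9 − 8 = 1, and the invariant factors of ∂_1 are all 1, so H_0 ≅ Z.
  H_1: rank ker ∂_1 − rank ∂_2 = (27 − 8) − 18 = 1, and ∂_2 has invariant factor 2 > 1, so H_1 ≅ Z ⊕ Z/2.
  H_2: rank ker ∂_2 − rank ∂_3 = (18 − 18) − 0 = 0, and there is no ∂_3, so H_2 ≅ 0.

Hence the Betti numbers are b_0 = 1, b_1 = 1, b_2 = 0.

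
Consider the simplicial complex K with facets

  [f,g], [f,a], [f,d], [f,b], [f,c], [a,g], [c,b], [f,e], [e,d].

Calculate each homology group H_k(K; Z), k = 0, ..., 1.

H_0 ≅ Z,  H_1 ≅ Z^3.

Fix the vertex order a < b < c < d < e < f < g and write every simplex with vertices in increasing order. Then dim K = 1 and the simplices of K are:

  0-simplices (7): a, b, c, d, e, f, g
  1-simplices (9): af, ag, bc, bf, cf, de, df, ef, fg

giving chain groups C_0 ≅ Z^7, C_1 ≅ Z^9.

Boundary ∂_1: C_1 → C_0 sends each edge [p,q] (with p < q) to q − p. For instance
  ∂bf = f − b.
As a 7×9 matrix over Z this has rank 6, with invariant factors (1,1,1,1,1,1).

From H_k ≅ ker(∂_k) / im(∂_{k+1}) we obtain:

  H_0: rank C_0 − rank ∂_1 = 7 − 6 = 1, and the invariant factors of ∂_1 are all 1, so H_0 ≅ Z.
  H_1: rank ker ∂_1 − rank ∂_2 = (9 − 6) − 0 = 3, and there is no ∂_2, so H_1 ≅ Z^3.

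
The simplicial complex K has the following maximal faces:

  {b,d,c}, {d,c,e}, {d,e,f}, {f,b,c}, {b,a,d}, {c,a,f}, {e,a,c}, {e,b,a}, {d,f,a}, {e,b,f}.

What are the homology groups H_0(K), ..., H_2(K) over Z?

Fix the vertex order a < b < c < d < e < f and write every simplex with vertices in increasing order. Then dim K = 2 and the simplices of K are:

  0-simplices (6): a, b, c, d, e, f
  1-simplices (15): ab, ac, ad, ae, af, bc, bd, be, bf, cd, ce, cf, de, df, ef
  2-simplices (10): abd, abe, ace, acf, adf, bcd, bcf, bef, cde, def

giving chain groups C_0 ≅ Z^6, C_1 ≅ Z^15, C_2 ≅ Z^10.

Boundary ∂_1: C_1 → C_0 sends each edge [p,q] (with p < q) to q − p.
The 6×15 boundary matrix has rank 5 and Smith normal form diag(1,1,1,1,1).

The boundary map ∂_2: C_2 → C_1 acts by ∂[p,q,r] = [q,r] − [p,r] + [p,q]. For instance
  ∂bcf = cf − bf + bc,
  ∂ace = ce − ae + ac.
The 15×10 boundary matrix has rank 10 and Smith normal form diag(1,1,1,1,1,1,1,1,1,2).

From H_k ≅ ker(∂_k) / im(∂_{k+1}) we obtain:

  H_0: rank C_0 − rank ∂_1 = 6 − 5 = 1, and the invariant factors of ∂_1 are all 1, so H_0 ≅ Z.
  H_1: rank ker ∂_1 − rank ∂_2 = (15 − 5) − 10 = 0, and ∂_2 has invariant factor 2 > 1, so H_1 ≅ Z/2Z.
  H_2: rank ker ∂_2 − rank ∂_3 = (10 − 10) − 0 = 0, and there is no ∂_3, so H_2 ≅ 0.

(K is a triangulation of the real projective plane RP^2.)

H_0 = Z,  H_1 = Z/2Z,  H_2 = 0.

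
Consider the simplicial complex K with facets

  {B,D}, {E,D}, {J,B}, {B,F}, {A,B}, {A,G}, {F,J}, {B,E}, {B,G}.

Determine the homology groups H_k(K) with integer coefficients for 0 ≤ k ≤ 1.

H_0 ≅ Z,  H_1 ≅ Z^3.

Fix the vertex order A < B < D < E < F < G < J and write every simplex with vertices in increasing order. Then dim K = 1 and the simplices of K are:

  0-simplices (7): A, B, D, E, F, G, J
  1-simplices (9): AB, AG, BD, BE, BF, BG, BJ, DE, FJ

Hence C_0 ≅ Z^7, C_1 ≅ Z^9.

∂_1: C_1 → C_0 sends each edge [p,q] (with p < q) to q − p. For instance
  ∂FJ = J − F.
As a 7×9 matrix over Z this has rank 6, with invariant factors (1,1,1,1,1,1).

From H_k ≅ ker(∂_k) / im(∂_{k+1}) we obtain:

  H_0: rank C_0 − rank ∂_1 = 7 − 6 = 1, and the invariant factors of ∂_1 are all 1, so H_0 ≅ Z.
  H_1: rank ker ∂_1 − rank ∂_2 = (9 − 6) − 0 = 3, and there is no ∂_2, so H_1 ≅ Z^3.

As a check, the Euler characteristic is 7 − 9 = -2, which agrees with 1 − 3 = -2.
(K is a triangulation of a wedge of 3 circles.)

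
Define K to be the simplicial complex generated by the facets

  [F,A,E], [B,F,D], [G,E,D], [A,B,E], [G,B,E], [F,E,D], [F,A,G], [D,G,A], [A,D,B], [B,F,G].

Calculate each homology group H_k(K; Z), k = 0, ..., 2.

H_0 = Z,  H_1 = Z/2,  H_2 = 0.

Take the total order A < B < D < E < F < G on the vertex set. Then K (dimension 2) consists of the simplices:

  0-simplices (6): A, B, D, E, F, G
  1-simplices (15): AB, AD, AE, AF, AG, BD, BE, BF, BG, DE, DF, DG, EF, EG, FG
  2-simplices (10): ABD, ABE, ADG, AEF, AFG, BDF, BEG, BFG, DEF, DEG

giving chain groups C_0 ≅ Z^6, C_1 ≅ Z^15, C_2 ≅ Z^10.

Boundary ∂_1: C_1 → C_0 maps an edge to its endpoints' difference, ∂[p,q] = q − p.
The resulting 6×15 matrix has rank 5, and its Smith normal form has invariant factors (1,1,1,1,1).

Boundary ∂_2: C_2 → C_1 maps a triangle to the signed sum of its edges. For instance
  ∂ADG = DG − AG + AD,
  ∂ABD = BD − AD + AB.
The resulting 15×10 matrix has rank 10, and its Smith normal form has invariant factors (1,1,1,1,1,1,1,1,1,2).

Computing H_k = (kernel of ∂_k) / (image of ∂_{k+1}):

  H_0: rank C_0 − rank ∂_1 = 6 − 5 = 1, and the invariant factors of ∂_1 are all 1, so H_0 ≅ Z.
  H_1: rank ker ∂_1 − rank ∂_2 = (15 − 5) − 10 = 0, and ∂_2 has invariant factor 2 > 1, so H_1 ≅ Z/2.
  H_2: rank ker ∂_2 − rank ∂_3 = (10 − 10) − 0 = 0, and there is no ∂_3, so H_2 ≅ 0.

(K is a triangulation of the real projective plane RP^2.)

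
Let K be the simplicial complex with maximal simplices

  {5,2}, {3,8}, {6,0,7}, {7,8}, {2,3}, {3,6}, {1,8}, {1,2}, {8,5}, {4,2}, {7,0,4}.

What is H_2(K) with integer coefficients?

We work with the vertex ordering 0 < 1 < 2 < 3 < 4 < 5 < 6 < 7 < 8. The simplices of K, each written with vertices in increasing order, are:

  0-simplices (9): [0], [1], [2], [3], [4], [5], [6], [7], [8]
  1-simplices (14): [0,4], [0,6], [0,7], [1,2], [1,8], [2,3], [2,4], [2,5], [3,6], [3,8], [4,7], [5,8], [6,7], [7,8]
  2-simplices (2): [0,4,7], [0,6,7]

Hence C_0 ≅ Z^9, C_1 ≅ Z^14, C_2 ≅ Z^2.

Boundary ∂_1: C_1 → C_0 is given by ∂[p,q] = [q] − [p]. For instance
  ∂[5,8] = [8] − [5].
The 9×14 boundary matrix has rank 8 and Smith normal form diag(1,1,1,1,1,1,1,1).

∂_2: C_2 → C_1 maps a triangle to the signed sum of its edges. For instance
  ∂[0,4,7] = [4,7] − [0,7] + [0,4],
  ∂[0,6,7] = [6,7] − [0,7] + [0,6].
As a 14×2 matrix over Z this has rank 2, with invariant factors (1,1).

Reading off H_k = ker ∂_k / im ∂_{k+1}:

  H_2: rank ker ∂_2 − rank ∂_3 = (2 − 2) − 0 = 0, and there is no ∂_3, so H_2 = 0.

H_2 = 0.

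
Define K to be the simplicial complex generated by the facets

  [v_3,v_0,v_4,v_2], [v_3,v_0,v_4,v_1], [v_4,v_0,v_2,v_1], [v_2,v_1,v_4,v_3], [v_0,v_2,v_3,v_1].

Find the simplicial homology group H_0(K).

We work with the vertex ordering v_0 < v_1 < v_2 < v_3 < v_4. The simplices of K, each written with vertices in increasing order, are:

  0-simplices (5): [v_0], [v_1], [v_2], [v_3], [v_4]
  1-simplices (10): [v_0,v_1], [v_0,v_2], [v_0,v_3], [v_0,v_4], [v_1,v_2], [v_1,v_3], [v_1,v_4], [v_2,v_3], [v_2,v_4], [v_3,v_4]
  2-simplices (10): [v_0,v_1,v_2], [v_0,v_1,v_3], [v_0,v_1,v_4], [v_0,v_2,v_3], [v_0,v_2,v_4], [v_0,v_3,v_4], [v_1,v_2,v_3], [v_1,v_2,v_4], [v_1,v_3,v_4], [v_2,v_3,v_4]
  3-simplices (5): [v_0,v_1,v_2,v_3], [v_0,v_1,v_2,v_4], [v_0,v_1,v_3,v_4], [v_0,v_2,v_3,v_4], [v_1,v_2,v_3,v_4]

giving chain groups C_0 ≅ Z^5, C_1 ≅ Z^10, C_2 ≅ Z^10, C_3 ≅ Z^5.

The boundary map ∂_1: C_1 → C_0 is given by ∂[p,q] = [q] − [p]. For instance
  ∂[v_3,v_4] = [v_4] − [v_3].
This gives a 5×10 integer matrix of rank 4; reducing to Smith normal form yields diagonal entries (1,1,1,1).

∂_2: C_2 → C_1 acts by ∂[p,q,r] = [q,r] − [p,r] + [p,q]. For instance
  ∂[v_1,v_3,v_4] = [v_3,v_4] − [v_1,v_4] + [v_1,v_3],
  ∂[v_0,v_1,v_3] = [v_1,v_3] − [v_0,v_3] + [v_0,v_1].
This gives a 10×10 integer matrix of rank 6; reducing to Smith normal form yields diagonal entries (1,1,1,1,1,1).

The boundary map ∂_3: C_3 → C_2 sends each 3-simplex σ to the alternating sum Σ_i (−1)^i (σ with its i-th vertex removed). For instance
  ∂[v_0,v_2,v_3,v_4] = [v_2,v_3,v_4] − [v_0,v_3,v_4] + [v_0,v_2,v_4] − [v_0,v_2,v_3],
  ∂[v_0,v_1,v_3,v_4] = [v_1,v_3,v_4] − [v_0,v_3,v_4] + [v_0,v_1,v_4] − [v_0,v_1,v_3].
The 10×5 boundary matrix has rank 4 and Smith normal form diag(1,1,1,1).

Reading off H_k = ker ∂_k / im ∂_{k+1}:

  H_0: rank C_0 − rank ∂_1 = 5 − 4 = 1, and the invariant factors of ∂_1 are all 1, so H_0 ≅ Z.

H_0 ≅ Z.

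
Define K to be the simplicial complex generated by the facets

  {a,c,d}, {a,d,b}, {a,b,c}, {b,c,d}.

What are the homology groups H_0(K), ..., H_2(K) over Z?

Take the total order a < b < c < d on the vertex set. Then K (dimension 2) consists of the simplices:

  0-simplices (4): a, b, c, d
  1-simplices (6): ab, ac, ad, bc, bd, cd
  2-simplices (4): abc, abd, acd, bcd

giving chain groups C_0 ≅ Z^4, C_1 ≅ Z^6, C_2 ≅ Z^4.

The boundary map ∂_1: C_1 → C_0 maps an edge to its endpoints' difference, ∂[p,q] = q − p. For instance
  ∂ad = d − a.
This gives a 4×6 integer matrix of rank 3; reducing to Smith normal form yields diagonal entries (1,1,1).

∂_2: C_2 → C_1 maps a triangle to the signed sum of its edges. For instance
  ∂bcd = cd − bd + bc,
  ∂abd = bd − ad + ab.
The resulting 6×4 matrix has rank 3, and its Smith normal form has invariant factors (1,1,1).

From H_k ≅ ker(∂_k) / im(∂_{k+1}) we obtain:

  H_0: rank C_0 − rank ∂_1 = 4 − 3 = 1, and the invariant factors of ∂_1 are all 1, so H_0 = Z.
  H_1: rank ker ∂_1 − rank ∂_2 = (6 − 3) − 3 = 0, and the invariant factors of ∂_2 are all 1, so H_1 = 0.
  H_2: rank ker ∂_2 − rank ∂_3 = (4 − 3) − 0 = 1, and there is no ∂_3, so H_2 = Z.

As a check, the Euler characteristic is 4 − 6 + 4 = 2, which agrees with 1 − 0 + 1 = 2.
(K is a triangulation of the 2-sphere S^2.)

H_0 ≅ Z,  H_1 = 0,  H_2 ≅ Z.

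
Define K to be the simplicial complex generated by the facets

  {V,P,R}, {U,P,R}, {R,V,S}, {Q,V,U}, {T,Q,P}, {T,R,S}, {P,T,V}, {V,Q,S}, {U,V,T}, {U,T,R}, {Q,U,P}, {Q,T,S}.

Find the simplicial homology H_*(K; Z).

We work with the vertex ordering P < Q < R < S < T < U < V. The simplices of K, each written with vertices in increasing order, are:

  0-simplices (7): P, Q, R, S, T, U, V
  1-simplices (18): PQ, PR, PT, PU, PV, QS, QT, QU, QV, RS, RT, RU, RV, ST, SV, TU, TV, UV
  2-simplices (12): PQT, PQU, PRU, PRV, PTV, QST, QSV, QUV, RST, RSV, RTU, TUV

giving chain groups C_0 ≅ Z^7, C_1 ≅ Z^18, C_2 ≅ Z^12.

Boundary ∂_1: C_1 → C_0 sends each edge [p,q] (with p < q) to q − p.
As a 7×18 matrix over Z this has rank 6, with invariant factors (1,1,1,1,1,1).

∂_2: C_2 → C_1 acts by ∂[p,q,r] = [q,r] − [p,r] + [p,q]. For instance
  ∂QST = ST − QT + QS,
  ∂RSV = SV − RV + RS.
This gives a 18×12 integer matrix of rank 12; reducing to Smith normal form yields diagonal entries (1,1,1,1,1,1,1,1,1,1,1,2).

Computing H_k = (kernel of ∂_k) / (image of ∂_{k+1}):

  H_0: rank C_0 − rank ∂_1 = 7 − 6 = 1, and the invariant factors of ∂_1 are all 1, so H_0 = Z.
  H_1: rank ker ∂_1 − rank ∂_2 = (18 − 6) − 12 = 0, and ∂_2 has invariant factor 2 > 1, so H_1 = Z/2Z.
  H_2: rank ker ∂_2 − rank ∂_3 = (12 − 12) − 0 = 0, and there is no ∂_3, so H_2 = 0.

(K is a triangulation of the real projective plane RP^2.)

H_0 ≅ Z,  H_1 ≅ Z/2Z,  H_2 = 0.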